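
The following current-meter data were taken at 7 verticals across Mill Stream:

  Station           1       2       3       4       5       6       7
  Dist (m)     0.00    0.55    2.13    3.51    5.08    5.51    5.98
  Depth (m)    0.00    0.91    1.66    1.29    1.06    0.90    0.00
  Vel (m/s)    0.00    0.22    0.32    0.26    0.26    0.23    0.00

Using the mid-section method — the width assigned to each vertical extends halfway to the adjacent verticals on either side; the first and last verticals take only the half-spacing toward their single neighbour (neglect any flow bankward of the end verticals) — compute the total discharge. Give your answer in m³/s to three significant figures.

1.86 m³/s

w_2 = (2.13 − 0.00)/2 = 1.065 m; q_2 = 0.22 × 0.91 × 1.065 = 0.2132 m³/s
w_3 = (3.51 − 0.55)/2 = 1.48 m; q_3 = 0.32 × 1.66 × 1.48 = 0.7862 m³/s
w_4 = (5.08 − 2.13)/2 = 1.475 m; q_4 = 0.26 × 1.29 × 1.475 = 0.4947 m³/s
w_5 = (5.51 − 3.51)/2 = 1 m; q_5 = 0.26 × 1.06 × 1 = 0.2756 m³/s
w_6 = (5.98 − 5.08)/2 = 0.45 m; q_6 = 0.23 × 0.90 × 0.45 = 0.09315 m³/s
Stations 1, 7 contribute zero (depth or velocity is 0).
Q = Σ qᵢ = 1.863 m³/s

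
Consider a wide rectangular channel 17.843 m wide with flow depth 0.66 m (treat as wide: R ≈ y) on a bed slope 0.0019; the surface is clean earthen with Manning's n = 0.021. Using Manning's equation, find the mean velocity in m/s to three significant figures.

A = b·y = 17.843 × 0.66 = 11.78 m²
Wide channel: R ≈ y = 0.66 m
Q = (1/n)·A·R^(2/3)·S^(1/2) = (1/0.021) × 11.78 × 0.6600^(2/3) × 0.0019^(1/2) = 18.53 m³/s
V = Q/A = 18.53/11.78 = 1.573 m/s

1.57 m/s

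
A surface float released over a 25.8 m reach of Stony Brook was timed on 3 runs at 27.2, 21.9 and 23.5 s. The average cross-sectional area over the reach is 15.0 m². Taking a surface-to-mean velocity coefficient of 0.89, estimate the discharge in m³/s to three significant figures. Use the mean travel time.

t̄ = (27.2 + 21.9 + 23.5) / 3 = 24.2 s
v_surface = L / t̄ = 25.8 / 24.2 = 1.066 m/s
v_mean = 0.89 × 1.066 = 0.9488 m/s
Q = A × v_mean = 15.0 × 0.9488 = 14.23 m³/s

14.2 m³/s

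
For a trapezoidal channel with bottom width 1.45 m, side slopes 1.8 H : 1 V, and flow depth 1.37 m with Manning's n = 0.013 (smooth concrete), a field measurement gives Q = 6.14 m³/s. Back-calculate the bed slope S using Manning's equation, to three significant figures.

0.000321

A = (b + z·y)·y = (1.45 + 1.8×1.37)×1.37 = 5.365 m²
P = b + 2y√(1+z²) = 1.45 + 2×1.37×√(1+1.8²) = 7.092 m
R = A/P = 5.365/7.092 = 0.7565 m
S = (Q·n / (1·A·R^(2/3)))² = (6.14×0.013 / (1×5.365×0.8302))² = 0.0003211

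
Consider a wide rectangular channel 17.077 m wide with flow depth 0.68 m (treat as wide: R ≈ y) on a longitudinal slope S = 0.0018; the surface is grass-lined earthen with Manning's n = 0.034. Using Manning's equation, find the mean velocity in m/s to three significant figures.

A = b·y = 17.077 × 0.68 = 11.61 m²
Wide channel: R ≈ y = 0.68 m
Q = (1/n)·A·R^(2/3)·S^(1/2) = (1/0.034) × 11.61 × 0.6800^(2/3) × 0.0018^(1/2) = 11.21 m³/s
V = Q/A = 11.21/11.61 = 0.9649 m/s

0.965 m/s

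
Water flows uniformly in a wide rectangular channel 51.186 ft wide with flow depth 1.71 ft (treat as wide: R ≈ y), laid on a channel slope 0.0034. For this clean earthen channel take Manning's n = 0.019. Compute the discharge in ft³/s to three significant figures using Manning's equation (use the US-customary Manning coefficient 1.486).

A = b·y = 51.186 × 1.71 = 87.53 ft²
Wide channel: R ≈ y = 1.71 ft
Q = (1.486/n)·A·R^(2/3)·S^(1/2) = (1.486/0.019) × 87.53 × 1.710^(2/3) × 0.0034^(1/2) = 570.8 ft³/s

571 ft³/s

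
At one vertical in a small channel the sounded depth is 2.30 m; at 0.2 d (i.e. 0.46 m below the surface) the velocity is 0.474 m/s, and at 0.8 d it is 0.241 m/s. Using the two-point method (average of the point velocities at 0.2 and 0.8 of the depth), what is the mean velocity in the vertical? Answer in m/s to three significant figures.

v̄ = (0.474 + 0.241) / 2 = 0.3575 m/s

0.358 m/s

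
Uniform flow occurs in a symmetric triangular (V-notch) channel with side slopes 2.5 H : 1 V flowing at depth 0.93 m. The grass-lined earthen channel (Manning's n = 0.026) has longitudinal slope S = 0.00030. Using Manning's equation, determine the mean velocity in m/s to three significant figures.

A = z·y² = 2.5×0.93² = 2.162 m²
P = 2y√(1+z²) = 2×0.93×√(1+2.5²) = 5.008 m
R = A/P = 2.162/5.008 = 0.4317 m
Q = (1/n)·A·R^(2/3)·S^(1/2) = (1/0.026) × 2.162 × 0.4317^(2/3) × 0.00030^(1/2) = 0.8228 m³/s
V = Q/A = 0.8228/2.162 = 0.3805 m/s

0.381 m/s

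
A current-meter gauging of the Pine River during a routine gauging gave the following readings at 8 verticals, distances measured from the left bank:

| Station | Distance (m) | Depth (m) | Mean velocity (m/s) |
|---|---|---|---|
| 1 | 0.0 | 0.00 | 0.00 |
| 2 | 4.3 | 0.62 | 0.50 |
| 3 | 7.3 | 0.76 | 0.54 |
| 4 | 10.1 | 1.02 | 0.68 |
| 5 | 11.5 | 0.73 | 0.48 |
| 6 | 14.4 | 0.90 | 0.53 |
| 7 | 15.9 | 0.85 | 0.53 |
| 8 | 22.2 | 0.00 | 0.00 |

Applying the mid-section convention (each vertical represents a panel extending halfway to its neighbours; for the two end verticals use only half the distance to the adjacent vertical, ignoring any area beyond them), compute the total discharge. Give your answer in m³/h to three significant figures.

26400 m³/h

w_2 = (7.3 − 0.0)/2 = 3.65 m; q_2 = 0.50 × 0.62 × 3.65 = 1.132 m³/s
w_3 = (10.1 − 4.3)/2 = 2.9 m; q_3 = 0.54 × 0.76 × 2.9 = 1.190 m³/s
w_4 = (11.5 − 7.3)/2 = 2.1 m; q_4 = 0.68 × 1.02 × 2.1 = 1.457 m³/s
w_5 = (14.4 − 10.1)/2 = 2.15 m; q_5 = 0.48 × 0.73 × 2.15 = 0.7534 m³/s
w_6 = (15.9 − 11.5)/2 = 2.2 m; q_6 = 0.53 × 0.90 × 2.2 = 1.049 m³/s
w_7 = (22.2 − 14.4)/2 = 3.9 m; q_7 = 0.53 × 0.85 × 3.9 = 1.757 m³/s
Stations 1, 8 contribute zero (depth or velocity is 0).
Q = Σ qᵢ = 7.338 m³/s
= 7.338 × 3600 = 26420 m³/h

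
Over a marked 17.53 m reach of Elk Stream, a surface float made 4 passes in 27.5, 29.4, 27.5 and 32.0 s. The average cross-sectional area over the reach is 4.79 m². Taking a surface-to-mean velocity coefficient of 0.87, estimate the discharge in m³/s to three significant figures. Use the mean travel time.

2.51 m³/s

t̄ = (27.5 + 29.4 + 27.5 + 32.0) / 4 = 29.1 s
v_surface = L / t̄ = 17.53 / 29.1 = 0.6024 m/s
v_mean = 0.87 × 0.6024 = 0.5241 m/s
Q = A × v_mean = 4.79 × 0.5241 = 2.510 m³/s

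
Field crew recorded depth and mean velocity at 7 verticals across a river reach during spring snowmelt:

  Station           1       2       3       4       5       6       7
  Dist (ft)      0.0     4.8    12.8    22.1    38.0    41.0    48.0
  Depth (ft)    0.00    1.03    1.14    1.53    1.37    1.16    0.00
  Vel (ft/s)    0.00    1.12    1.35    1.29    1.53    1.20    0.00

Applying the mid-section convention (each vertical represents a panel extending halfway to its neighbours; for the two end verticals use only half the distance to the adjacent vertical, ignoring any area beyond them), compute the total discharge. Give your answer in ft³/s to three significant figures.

w_2 = (12.8 − 0.0)/2 = 6.4 ft; q_2 = 1.12 × 1.03 × 6.4 = 7.383 ft³/s
w_3 = (22.1 − 4.8)/2 = 8.65 ft; q_3 = 1.35 × 1.14 × 8.65 = 13.31 ft³/s
w_4 = (38.0 − 12.8)/2 = 12.6 ft; q_4 = 1.29 × 1.53 × 12.6 = 24.87 ft³/s
w_5 = (41.0 − 22.1)/2 = 9.45 ft; q_5 = 1.53 × 1.37 × 9.45 = 19.81 ft³/s
w_6 = (48.0 − 38.0)/2 = 5 ft; q_6 = 1.20 × 1.16 × 5 = 6.960 ft³/s
Stations 1, 7 contribute zero (depth or velocity is 0).
Q = Σ qᵢ = 72.33 ft³/s

72.3 ft³/s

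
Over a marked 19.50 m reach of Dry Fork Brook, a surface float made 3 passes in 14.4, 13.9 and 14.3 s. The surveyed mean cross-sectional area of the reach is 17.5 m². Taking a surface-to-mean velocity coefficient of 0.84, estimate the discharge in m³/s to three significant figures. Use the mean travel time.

20.2 m³/s

t̄ = (14.4 + 13.9 + 14.3) / 3 = 14.2 s
v_surface = L / t̄ = 19.50 / 14.2 = 1.373 m/s
v_mean = 0.84 × 1.373 = 1.154 m/s
Q = A × v_mean = 17.5 × 1.154 = 20.19 m³/s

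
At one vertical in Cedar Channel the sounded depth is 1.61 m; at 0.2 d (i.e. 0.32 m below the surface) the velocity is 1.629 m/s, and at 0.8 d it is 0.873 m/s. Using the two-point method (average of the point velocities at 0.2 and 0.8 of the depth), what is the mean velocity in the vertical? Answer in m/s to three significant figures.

1.25 m/s

v̄ = (1.629 + 0.873) / 2 = 1.251 m/s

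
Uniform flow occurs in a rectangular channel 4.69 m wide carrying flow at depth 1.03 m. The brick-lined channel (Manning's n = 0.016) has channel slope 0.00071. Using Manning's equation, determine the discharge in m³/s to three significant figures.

6.44 m³/s

A = b·y = 4.69 × 1.03 = 4.831 m²
P = b + 2y = 4.69 + 2×1.03 = 6.750 m
R = A/P = 4.831/6.750 = 0.7157 m
Q = (1/n)·A·R^(2/3)·S^(1/2) = (1/0.016) × 4.831 × 0.7157^(2/3) × 0.00071^(1/2) = 6.437 m³/s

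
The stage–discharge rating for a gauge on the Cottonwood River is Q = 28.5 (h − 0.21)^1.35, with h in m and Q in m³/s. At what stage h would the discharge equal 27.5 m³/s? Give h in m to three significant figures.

1.18 m

h − h₀ = (Q/C)^(1/b) = (27.5/28.5)^(1/1.35) = 0.9739 m
h = 0.21 + 0.9739 = 1.184 m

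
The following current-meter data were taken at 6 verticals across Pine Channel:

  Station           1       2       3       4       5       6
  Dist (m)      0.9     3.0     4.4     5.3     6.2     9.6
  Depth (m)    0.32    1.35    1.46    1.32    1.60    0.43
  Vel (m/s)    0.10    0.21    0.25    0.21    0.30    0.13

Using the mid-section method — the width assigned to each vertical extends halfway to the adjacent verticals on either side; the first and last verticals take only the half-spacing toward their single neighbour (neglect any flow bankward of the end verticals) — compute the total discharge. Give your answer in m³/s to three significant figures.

2.33 m³/s

w_1 = (3.0 − 0.9)/2 = 1.05 m; q_1 = 0.10 × 0.32 × 1.05 = 0.03360 m³/s
w_2 = (4.4 − 0.9)/2 = 1.75 m; q_2 = 0.21 × 1.35 × 1.75 = 0.4961 m³/s
w_3 = (5.3 − 3.0)/2 = 1.15 m; q_3 = 0.25 × 1.46 × 1.15 = 0.4198 m³/s
w_4 = (6.2 − 4.4)/2 = 0.9 m; q_4 = 0.21 × 1.32 × 0.9 = 0.2495 m³/s
w_5 = (9.6 − 5.3)/2 = 2.15 m; q_5 = 0.30 × 1.60 × 2.15 = 1.032 m³/s
w_6 = (9.6 − 6.2)/2 = 1.7 m; q_6 = 0.13 × 0.43 × 1.7 = 0.09503 m³/s
Q = Σ qᵢ = 2.326 m³/s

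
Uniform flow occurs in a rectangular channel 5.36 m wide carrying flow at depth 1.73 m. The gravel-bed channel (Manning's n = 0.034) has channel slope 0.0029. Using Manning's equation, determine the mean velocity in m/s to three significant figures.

1.64 m/s

A = b·y = 5.36 × 1.73 = 9.273 m²
P = b + 2y = 5.36 + 2×1.73 = 8.820 m
R = A/P = 9.273/8.820 = 1.051 m
Q = (1/n)·A·R^(2/3)·S^(1/2) = (1/0.034) × 9.273 × 1.051^(2/3) × 0.0029^(1/2) = 15.19 m³/s
V = Q/A = 15.19/9.273 = 1.638 m/s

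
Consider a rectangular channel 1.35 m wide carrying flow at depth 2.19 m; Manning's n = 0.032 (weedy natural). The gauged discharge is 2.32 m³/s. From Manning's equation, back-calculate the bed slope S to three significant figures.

0.00152

A = b·y = 1.35 × 2.19 = 2.957 m²
P = b + 2y = 1.35 + 2×2.19 = 5.730 m
R = A/P = 2.957/5.730 = 0.5160 m
S = (Q·n / (1·A·R^(2/3)))² = (2.32×0.032 / (1×2.957×0.6433))² = 0.001524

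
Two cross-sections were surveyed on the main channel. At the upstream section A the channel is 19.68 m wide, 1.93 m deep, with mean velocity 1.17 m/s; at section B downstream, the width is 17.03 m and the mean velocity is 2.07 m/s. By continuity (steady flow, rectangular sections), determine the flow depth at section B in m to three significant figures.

1.26 m

Q = A₁V₁ = (19.68×1.93) × 1.17 = 44.44 m³/s
d₂ = Q/(b₂ V₂) = 44.44/(17.03×2.07) = 1.261 m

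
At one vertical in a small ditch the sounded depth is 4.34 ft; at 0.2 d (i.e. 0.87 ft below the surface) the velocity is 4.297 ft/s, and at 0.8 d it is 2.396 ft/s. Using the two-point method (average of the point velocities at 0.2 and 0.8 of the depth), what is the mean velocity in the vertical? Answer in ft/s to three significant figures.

v̄ = (4.297 + 2.396) / 2 = 3.347 ft/s

3.35 ft/s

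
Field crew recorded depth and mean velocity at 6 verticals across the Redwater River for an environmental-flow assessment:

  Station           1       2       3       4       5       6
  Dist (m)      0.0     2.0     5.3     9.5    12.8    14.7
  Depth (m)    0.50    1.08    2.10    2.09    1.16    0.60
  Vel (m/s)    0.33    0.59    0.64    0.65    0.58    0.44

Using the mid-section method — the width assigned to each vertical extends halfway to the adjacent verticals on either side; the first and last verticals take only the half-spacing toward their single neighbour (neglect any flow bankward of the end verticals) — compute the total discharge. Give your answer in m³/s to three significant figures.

w_1 = (2.0 − 0.0)/2 = 1 m; q_1 = 0.33 × 0.50 × 1 = 0.1650 m³/s
w_2 = (5.3 − 0.0)/2 = 2.65 m; q_2 = 0.59 × 1.08 × 2.65 = 1.689 m³/s
w_3 = (9.5 − 2.0)/2 = 3.75 m; q_3 = 0.64 × 2.10 × 3.75 = 5.040 m³/s
w_4 = (12.8 − 5.3)/2 = 3.75 m; q_4 = 0.65 × 2.09 × 3.75 = 5.094 m³/s
w_5 = (14.7 − 9.5)/2 = 2.6 m; q_5 = 0.58 × 1.16 × 2.6 = 1.749 m³/s
w_6 = (14.7 − 12.8)/2 = 0.95 m; q_6 = 0.44 × 0.60 × 0.95 = 0.2508 m³/s
Q = Σ qᵢ = 13.99 m³/s

14.0 m³/s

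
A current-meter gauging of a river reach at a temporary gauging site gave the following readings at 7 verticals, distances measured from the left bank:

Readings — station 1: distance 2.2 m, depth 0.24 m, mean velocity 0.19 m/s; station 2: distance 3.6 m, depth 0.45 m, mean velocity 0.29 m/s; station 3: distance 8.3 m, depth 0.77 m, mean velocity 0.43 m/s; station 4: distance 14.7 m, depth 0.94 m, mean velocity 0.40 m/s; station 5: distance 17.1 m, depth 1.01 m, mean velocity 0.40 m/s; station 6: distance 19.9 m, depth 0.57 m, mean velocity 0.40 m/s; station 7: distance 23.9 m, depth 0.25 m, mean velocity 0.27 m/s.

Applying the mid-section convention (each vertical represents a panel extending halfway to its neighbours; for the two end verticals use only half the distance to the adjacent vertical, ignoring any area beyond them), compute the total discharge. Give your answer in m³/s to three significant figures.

w_1 = (3.6 − 2.2)/2 = 0.7 m; q_1 = 0.19 × 0.24 × 0.7 = 0.03192 m³/s
w_2 = (8.3 − 2.2)/2 = 3.05 m; q_2 = 0.29 × 0.45 × 3.05 = 0.3980 m³/s
w_3 = (14.7 − 3.6)/2 = 5.55 m; q_3 = 0.43 × 0.77 × 5.55 = 1.838 m³/s
w_4 = (17.1 − 8.3)/2 = 4.4 m; q_4 = 0.40 × 0.94 × 4.4 = 1.654 m³/s
w_5 = (19.9 − 14.7)/2 = 2.6 m; q_5 = 0.40 × 1.01 × 2.6 = 1.050 m³/s
w_6 = (23.9 − 17.1)/2 = 3.4 m; q_6 = 0.40 × 0.57 × 3.4 = 0.7752 m³/s
w_7 = (23.9 − 19.9)/2 = 2 m; q_7 = 0.27 × 0.25 × 2 = 0.1350 m³/s
Q = Σ qᵢ = 5.883 m³/s

5.88 m³/s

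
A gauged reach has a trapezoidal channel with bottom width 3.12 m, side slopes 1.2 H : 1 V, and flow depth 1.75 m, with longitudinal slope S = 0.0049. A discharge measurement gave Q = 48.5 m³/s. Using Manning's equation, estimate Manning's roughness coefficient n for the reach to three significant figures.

0.0137

A = (b + z·y)·y = (3.12 + 1.2×1.75)×1.75 = 9.135 m²
P = b + 2y√(1+z²) = 3.12 + 2×1.75×√(1+1.2²) = 8.587 m
R = A/P = 9.135/8.587 = 1.064 m
n = (1/Q)·A·R^(2/3)·S^(1/2) = (1/48.5) × 9.135 × 1.042 × 0.07000 = 0.01374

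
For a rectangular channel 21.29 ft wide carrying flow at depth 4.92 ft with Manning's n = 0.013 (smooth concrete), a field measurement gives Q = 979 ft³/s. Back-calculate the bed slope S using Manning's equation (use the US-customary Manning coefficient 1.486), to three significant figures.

0.00133

A = b·y = 21.29 × 4.92 = 104.7 ft²
P = b + 2y = 21.29 + 2×4.92 = 31.13 ft
R = A/P = 104.7/31.13 = 3.365 ft
S = (Q·n / (1.486·A·R^(2/3)))² = (979×0.013 / (1.486×104.7×2.245))² = 0.001326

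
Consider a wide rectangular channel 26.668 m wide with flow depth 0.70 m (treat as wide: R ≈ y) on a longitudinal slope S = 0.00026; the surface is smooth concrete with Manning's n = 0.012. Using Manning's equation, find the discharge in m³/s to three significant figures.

19.8 m³/s

A = b·y = 26.668 × 0.70 = 18.67 m²
Wide channel: R ≈ y = 0.70 m
Q = (1/n)·A·R^(2/3)·S^(1/2) = (1/0.012) × 18.67 × 0.7000^(2/3) × 0.00026^(1/2) = 19.78 m³/s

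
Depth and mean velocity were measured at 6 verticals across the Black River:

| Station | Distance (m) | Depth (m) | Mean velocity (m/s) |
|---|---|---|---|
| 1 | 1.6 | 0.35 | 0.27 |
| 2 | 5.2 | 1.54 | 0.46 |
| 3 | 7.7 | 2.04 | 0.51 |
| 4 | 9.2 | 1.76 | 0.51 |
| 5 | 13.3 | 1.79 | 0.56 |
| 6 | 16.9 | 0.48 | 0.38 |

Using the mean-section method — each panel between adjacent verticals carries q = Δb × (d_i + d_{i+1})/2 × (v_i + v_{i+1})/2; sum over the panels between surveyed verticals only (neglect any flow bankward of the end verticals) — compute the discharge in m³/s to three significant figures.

10.7 m³/s

Panel 1-2: Δb = 3.6 m, d̄ = (0.35+1.54)/2 = 0.945, v̄ = (0.27+0.46)/2 = 0.365 → q = 3.6×0.945×0.365 = 1.242 m³/s
Panel 2-3: Δb = 2.5 m, d̄ = (1.54+2.04)/2 = 1.79, v̄ = (0.46+0.51)/2 = 0.485 → q = 2.5×1.79×0.485 = 2.170 m³/s
Panel 3-4: Δb = 1.5 m, d̄ = (2.04+1.76)/2 = 1.9, v̄ = (0.51+0.51)/2 = 0.51 → q = 1.5×1.9×0.51 = 1.454 m³/s
Panel 4-5: Δb = 4.1 m, d̄ = (1.76+1.79)/2 = 1.775, v̄ = (0.51+0.56)/2 = 0.535 → q = 4.1×1.775×0.535 = 3.893 m³/s
Panel 5-6: Δb = 3.6 m, d̄ = (1.79+0.48)/2 = 1.135, v̄ = (0.56+0.38)/2 = 0.47 → q = 3.6×1.135×0.47 = 1.920 m³/s
Q = Σ q = 10.68 m³/s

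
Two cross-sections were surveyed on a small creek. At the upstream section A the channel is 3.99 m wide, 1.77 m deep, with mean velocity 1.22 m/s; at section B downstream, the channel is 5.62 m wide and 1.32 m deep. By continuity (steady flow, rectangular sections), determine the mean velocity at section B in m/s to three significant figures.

1.16 m/s

Q = A₁V₁ = (3.99×1.77) × 1.22 = 8.616 m³/s
A₂ = 5.62 × 1.32 = 7.418 m²
V₂ = Q/A₂ = 8.616/7.418 = 1.161 m/s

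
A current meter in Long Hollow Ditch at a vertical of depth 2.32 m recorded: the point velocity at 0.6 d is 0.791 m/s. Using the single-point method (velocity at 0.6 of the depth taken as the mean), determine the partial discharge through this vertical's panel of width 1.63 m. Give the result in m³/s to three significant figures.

v̄ = v₀.₆ = 0.791 m/s
q = v̄ × d × w = 0.7910 × 2.32 × 1.63 = 2.991 m³/s

2.99 m³/s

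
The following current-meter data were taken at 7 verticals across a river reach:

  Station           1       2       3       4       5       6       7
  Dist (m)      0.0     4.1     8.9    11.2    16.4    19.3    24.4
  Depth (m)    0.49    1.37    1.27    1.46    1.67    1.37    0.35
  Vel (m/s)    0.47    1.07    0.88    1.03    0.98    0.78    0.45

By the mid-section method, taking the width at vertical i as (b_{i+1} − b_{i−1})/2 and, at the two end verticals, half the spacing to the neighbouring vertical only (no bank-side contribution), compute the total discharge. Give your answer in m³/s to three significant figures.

w_1 = (4.1 − 0.0)/2 = 2.05 m; q_1 = 0.47 × 0.49 × 2.05 = 0.4721 m³/s
w_2 = (8.9 − 0.0)/2 = 4.45 m; q_2 = 1.07 × 1.37 × 4.45 = 6.523 m³/s
w_3 = (11.2 − 4.1)/2 = 3.55 m; q_3 = 0.88 × 1.27 × 3.55 = 3.967 m³/s
w_4 = (16.4 − 8.9)/2 = 3.75 m; q_4 = 1.03 × 1.46 × 3.75 = 5.639 m³/s
w_5 = (19.3 − 11.2)/2 = 4.05 m; q_5 = 0.98 × 1.67 × 4.05 = 6.628 m³/s
w_6 = (24.4 − 16.4)/2 = 4 m; q_6 = 0.78 × 1.37 × 4 = 4.274 m³/s
w_7 = (24.4 − 19.3)/2 = 2.55 m; q_7 = 0.45 × 0.35 × 2.55 = 0.4016 m³/s
Q = Σ qᵢ = 27.91 m³/s

27.9 m³/s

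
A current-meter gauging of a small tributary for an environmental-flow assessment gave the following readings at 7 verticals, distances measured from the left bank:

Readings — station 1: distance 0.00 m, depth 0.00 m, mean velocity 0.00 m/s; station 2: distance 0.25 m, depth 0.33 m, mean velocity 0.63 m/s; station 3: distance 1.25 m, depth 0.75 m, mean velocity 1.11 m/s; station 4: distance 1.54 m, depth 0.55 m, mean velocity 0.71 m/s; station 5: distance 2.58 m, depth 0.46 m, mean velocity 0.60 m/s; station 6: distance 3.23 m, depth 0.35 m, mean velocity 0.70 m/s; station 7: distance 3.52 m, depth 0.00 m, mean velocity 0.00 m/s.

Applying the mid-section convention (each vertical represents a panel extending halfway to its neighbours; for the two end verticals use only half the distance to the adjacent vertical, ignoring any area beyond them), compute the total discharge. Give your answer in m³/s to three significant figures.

1.27 m³/s

w_2 = (1.25 − 0.00)/2 = 0.625 m; q_2 = 0.63 × 0.33 × 0.625 = 0.1299 m³/s
w_3 = (1.54 − 0.25)/2 = 0.645 m; q_3 = 1.11 × 0.75 × 0.645 = 0.5370 m³/s
w_4 = (2.58 − 1.25)/2 = 0.665 m; q_4 = 0.71 × 0.55 × 0.665 = 0.2597 m³/s
w_5 = (3.23 − 1.54)/2 = 0.845 m; q_5 = 0.60 × 0.46 × 0.845 = 0.2332 m³/s
w_6 = (3.52 − 2.58)/2 = 0.47 m; q_6 = 0.70 × 0.35 × 0.47 = 0.1152 m³/s
Stations 1, 7 contribute zero (depth or velocity is 0).
Q = Σ qᵢ = 1.275 m³/s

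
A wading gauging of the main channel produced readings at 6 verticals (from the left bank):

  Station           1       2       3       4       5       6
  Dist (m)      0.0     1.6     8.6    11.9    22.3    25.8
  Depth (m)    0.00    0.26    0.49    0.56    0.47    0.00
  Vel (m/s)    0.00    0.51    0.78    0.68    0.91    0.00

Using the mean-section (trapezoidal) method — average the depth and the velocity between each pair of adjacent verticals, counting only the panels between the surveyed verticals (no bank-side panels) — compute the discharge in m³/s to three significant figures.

Panel 1-2: Δb = 1.6 m, d̄ = (0.00+0.26)/2 = 0.13, v̄ = (0.00+0.51)/2 = 0.255 → q = 1.6×0.13×0.255 = 0.05304 m³/s
Panel 2-3: Δb = 7 m, d̄ = (0.26+0.49)/2 = 0.375, v̄ = (0.51+0.78)/2 = 0.645 → q = 7×0.375×0.645 = 1.693 m³/s
Panel 3-4: Δb = 3.3 m, d̄ = (0.49+0.56)/2 = 0.525, v̄ = (0.78+0.68)/2 = 0.73 → q = 3.3×0.525×0.73 = 1.265 m³/s
Panel 4-5: Δb = 10.4 m, d̄ = (0.56+0.47)/2 = 0.515, v̄ = (0.68+0.91)/2 = 0.795 → q = 10.4×0.515×0.795 = 4.258 m³/s
Panel 5-6: Δb = 3.5 m, d̄ = (0.47+0.00)/2 = 0.235, v̄ = (0.91+0.00)/2 = 0.455 → q = 3.5×0.235×0.455 = 0.3742 m³/s
Q = Σ q = 7.643 m³/s

7.64 m³/s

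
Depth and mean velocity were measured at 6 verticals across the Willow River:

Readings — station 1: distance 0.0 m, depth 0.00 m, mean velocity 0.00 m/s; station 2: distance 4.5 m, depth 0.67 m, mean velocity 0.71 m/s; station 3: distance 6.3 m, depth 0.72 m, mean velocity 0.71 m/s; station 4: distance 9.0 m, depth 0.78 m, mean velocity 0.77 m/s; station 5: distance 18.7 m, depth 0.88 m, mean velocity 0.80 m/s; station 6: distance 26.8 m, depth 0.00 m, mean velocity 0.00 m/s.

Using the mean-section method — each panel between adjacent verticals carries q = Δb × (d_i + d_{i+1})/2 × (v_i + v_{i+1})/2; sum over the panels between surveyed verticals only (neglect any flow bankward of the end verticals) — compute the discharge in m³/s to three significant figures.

Panel 1-2: Δb = 4.5 m, d̄ = (0.00+0.67)/2 = 0.335, v̄ = (0.00+0.71)/2 = 0.355 → q = 4.5×0.335×0.355 = 0.5352 m³/s
Panel 2-3: Δb = 1.8 m, d̄ = (0.67+0.72)/2 = 0.695, v̄ = (0.71+0.71)/2 = 0.71 → q = 1.8×0.695×0.71 = 0.8882 m³/s
Panel 3-4: Δb = 2.7 m, d̄ = (0.72+0.78)/2 = 0.75, v̄ = (0.71+0.77)/2 = 0.74 → q = 2.7×0.75×0.74 = 1.499 m³/s
Panel 4-5: Δb = 9.7 m, d̄ = (0.78+0.88)/2 = 0.83, v̄ = (0.77+0.80)/2 = 0.785 → q = 9.7×0.83×0.785 = 6.320 m³/s
Panel 5-6: Δb = 8.1 m, d̄ = (0.88+0.00)/2 = 0.44, v̄ = (0.80+0.00)/2 = 0.4 → q = 8.1×0.44×0.4 = 1.426 m³/s
Q = Σ q = 10.67 m³/s

10.7 m³/s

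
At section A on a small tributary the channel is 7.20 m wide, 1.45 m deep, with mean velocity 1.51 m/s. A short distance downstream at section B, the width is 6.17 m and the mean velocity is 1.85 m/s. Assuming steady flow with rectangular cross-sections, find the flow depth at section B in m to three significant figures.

Q = A₁V₁ = (7.20×1.45) × 1.51 = 15.76 m³/s
d₂ = Q/(b₂ V₂) = 15.76/(6.17×1.85) = 1.381 m

1.38 m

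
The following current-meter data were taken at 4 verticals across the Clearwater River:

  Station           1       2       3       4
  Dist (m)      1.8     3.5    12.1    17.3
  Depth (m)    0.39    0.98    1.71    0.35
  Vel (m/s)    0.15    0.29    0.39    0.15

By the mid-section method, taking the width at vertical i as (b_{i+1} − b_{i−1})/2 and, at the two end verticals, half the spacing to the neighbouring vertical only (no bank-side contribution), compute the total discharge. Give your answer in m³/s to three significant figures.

6.25 m³/s

w_1 = (3.5 − 1.8)/2 = 0.85 m; q_1 = 0.15 × 0.39 × 0.85 = 0.04973 m³/s
w_2 = (12.1 − 1.8)/2 = 5.15 m; q_2 = 0.29 × 0.98 × 5.15 = 1.464 m³/s
w_3 = (17.3 − 3.5)/2 = 6.9 m; q_3 = 0.39 × 1.71 × 6.9 = 4.602 m³/s
w_4 = (17.3 − 12.1)/2 = 2.6 m; q_4 = 0.15 × 0.35 × 2.6 = 0.1365 m³/s
Q = Σ qᵢ = 6.251 m³/s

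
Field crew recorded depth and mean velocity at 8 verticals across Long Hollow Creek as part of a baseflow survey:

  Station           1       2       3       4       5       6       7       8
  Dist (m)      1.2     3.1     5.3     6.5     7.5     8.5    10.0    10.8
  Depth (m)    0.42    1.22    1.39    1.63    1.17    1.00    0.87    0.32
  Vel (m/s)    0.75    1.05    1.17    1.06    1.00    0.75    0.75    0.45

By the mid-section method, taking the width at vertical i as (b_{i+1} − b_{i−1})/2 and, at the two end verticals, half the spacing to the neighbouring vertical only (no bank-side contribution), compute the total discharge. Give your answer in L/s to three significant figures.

w_1 = (3.1 − 1.2)/2 = 0.95 m; q_1 = 0.75 × 0.42 × 0.95 = 0.2993 m³/s
w_2 = (5.3 − 1.2)/2 = 2.05 m; q_2 = 1.05 × 1.22 × 2.05 = 2.626 m³/s
w_3 = (6.5 − 3.1)/2 = 1.7 m; q_3 = 1.17 × 1.39 × 1.7 = 2.765 m³/s
w_4 = (7.5 − 5.3)/2 = 1.1 m; q_4 = 1.06 × 1.63 × 1.1 = 1.901 m³/s
w_5 = (8.5 − 6.5)/2 = 1 m; q_5 = 1.00 × 1.17 × 1 = 1.170 m³/s
w_6 = (10.0 − 7.5)/2 = 1.25 m; q_6 = 0.75 × 1.00 × 1.25 = 0.9375 m³/s
w_7 = (10.8 − 8.5)/2 = 1.15 m; q_7 = 0.75 × 0.87 × 1.15 = 0.7504 m³/s
w_8 = (10.8 − 10.0)/2 = 0.4 m; q_8 = 0.45 × 0.32 × 0.4 = 0.05760 m³/s
Q = Σ qᵢ = 10.51 m³/s
= 10.51 × 1000 = 10510 L/s

10500 L/s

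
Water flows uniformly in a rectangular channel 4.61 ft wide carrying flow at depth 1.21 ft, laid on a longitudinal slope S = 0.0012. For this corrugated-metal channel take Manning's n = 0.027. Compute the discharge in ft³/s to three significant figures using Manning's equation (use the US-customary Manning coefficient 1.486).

9.11 ft³/s

A = b·y = 4.61 × 1.21 = 5.578 ft²
P = b + 2y = 4.61 + 2×1.21 = 7.030 ft
R = A/P = 5.578/7.030 = 0.7935 ft
Q = (1.486/n)·A·R^(2/3)·S^(1/2) = (1.486/0.027) × 5.578 × 0.7935^(2/3) × 0.0012^(1/2) = 9.115 ft³/s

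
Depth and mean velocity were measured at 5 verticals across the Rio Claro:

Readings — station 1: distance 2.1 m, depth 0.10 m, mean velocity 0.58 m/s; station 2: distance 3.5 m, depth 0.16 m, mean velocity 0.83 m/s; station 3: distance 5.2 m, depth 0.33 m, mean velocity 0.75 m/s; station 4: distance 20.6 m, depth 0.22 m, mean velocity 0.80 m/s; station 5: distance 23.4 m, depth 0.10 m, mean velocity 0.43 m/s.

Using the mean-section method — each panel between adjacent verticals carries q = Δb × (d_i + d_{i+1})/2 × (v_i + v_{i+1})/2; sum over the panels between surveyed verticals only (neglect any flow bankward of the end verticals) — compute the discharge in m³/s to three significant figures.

4.01 m³/s

Panel 1-2: Δb = 1.4 m, d̄ = (0.10+0.16)/2 = 0.13, v̄ = (0.58+0.83)/2 = 0.705 → q = 1.4×0.13×0.705 = 0.1283 m³/s
Panel 2-3: Δb = 1.7 m, d̄ = (0.16+0.33)/2 = 0.245, v̄ = (0.83+0.75)/2 = 0.79 → q = 1.7×0.245×0.79 = 0.3290 m³/s
Panel 3-4: Δb = 15.4 m, d̄ = (0.33+0.22)/2 = 0.275, v̄ = (0.75+0.80)/2 = 0.775 → q = 15.4×0.275×0.775 = 3.282 m³/s
Panel 4-5: Δb = 2.8 m, d̄ = (0.22+0.10)/2 = 0.16, v̄ = (0.80+0.43)/2 = 0.615 → q = 2.8×0.16×0.615 = 0.2755 m³/s
Q = Σ q = 4.015 m³/s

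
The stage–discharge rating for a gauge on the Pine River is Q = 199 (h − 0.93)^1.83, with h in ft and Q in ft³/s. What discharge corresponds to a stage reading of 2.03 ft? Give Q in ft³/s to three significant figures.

Q = 199 × (2.03 − 0.93)^1.83 = 199 × 1.1^1.83 = 236.9 ft³/s

237 ft³/s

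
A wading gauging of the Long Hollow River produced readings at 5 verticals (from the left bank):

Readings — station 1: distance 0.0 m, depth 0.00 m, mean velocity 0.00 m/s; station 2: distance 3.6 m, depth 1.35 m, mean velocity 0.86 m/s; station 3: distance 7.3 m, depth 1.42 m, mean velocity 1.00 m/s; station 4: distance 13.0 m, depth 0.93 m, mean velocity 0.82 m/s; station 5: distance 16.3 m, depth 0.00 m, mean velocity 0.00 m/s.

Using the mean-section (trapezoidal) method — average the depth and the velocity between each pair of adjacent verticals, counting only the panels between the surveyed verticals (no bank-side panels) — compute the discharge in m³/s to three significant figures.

Panel 1-2: Δb = 3.6 m, d̄ = (0.00+1.35)/2 = 0.675, v̄ = (0.00+0.86)/2 = 0.43 → q = 3.6×0.675×0.43 = 1.045 m³/s
Panel 2-3: Δb = 3.7 m, d̄ = (1.35+1.42)/2 = 1.385, v̄ = (0.86+1.00)/2 = 0.93 → q = 3.7×1.385×0.93 = 4.766 m³/s
Panel 3-4: Δb = 5.7 m, d̄ = (1.42+0.93)/2 = 1.175, v̄ = (1.00+0.82)/2 = 0.91 → q = 5.7×1.175×0.91 = 6.095 m³/s
Panel 4-5: Δb = 3.3 m, d̄ = (0.93+0.00)/2 = 0.465, v̄ = (0.82+0.00)/2 = 0.41 → q = 3.3×0.465×0.41 = 0.6291 m³/s
Q = Σ q = 12.53 m³/s

12.5 m³/s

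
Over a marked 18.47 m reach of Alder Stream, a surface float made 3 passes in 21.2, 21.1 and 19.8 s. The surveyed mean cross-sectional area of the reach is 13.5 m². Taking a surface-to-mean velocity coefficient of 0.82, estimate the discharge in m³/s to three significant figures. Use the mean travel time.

t̄ = (21.2 + 21.1 + 19.8) / 3 = 20.7 s
v_surface = L / t̄ = 18.47 / 20.7 = 0.8923 m/s
v_mean = 0.82 × 0.8923 = 0.7317 m/s
Q = A × v_mean = 13.5 × 0.7317 = 9.877 m³/s

9.88 m³/s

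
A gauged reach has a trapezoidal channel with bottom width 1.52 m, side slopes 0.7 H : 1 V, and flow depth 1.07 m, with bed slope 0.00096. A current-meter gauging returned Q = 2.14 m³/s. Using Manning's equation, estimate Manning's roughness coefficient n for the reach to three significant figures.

A = (b + z·y)·y = (1.52 + 0.7×1.07)×1.07 = 2.428 m²
P = b + 2y√(1+z²) = 1.52 + 2×1.07×√(1+0.7²) = 4.132 m
R = A/P = 2.428/4.132 = 0.5875 m
n = (1/Q)·A·R^(2/3)·S^(1/2) = (1/2.14) × 2.428 × 0.7015 × 0.03098 = 0.02466

0.0247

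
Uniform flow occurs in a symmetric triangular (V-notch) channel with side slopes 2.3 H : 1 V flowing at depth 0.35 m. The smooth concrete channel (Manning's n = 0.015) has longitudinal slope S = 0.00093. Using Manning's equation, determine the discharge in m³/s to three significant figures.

0.169 m³/s

A = z·y² = 2.3×0.35² = 0.2818 m²
P = 2y√(1+z²) = 2×0.35×√(1+2.3²) = 1.756 m
R = A/P = 0.2818/1.756 = 0.1605 m
Q = (1/n)·A·R^(2/3)·S^(1/2) = (1/0.015) × 0.2818 × 0.1605^(2/3) × 0.00093^(1/2) = 0.1692 m³/s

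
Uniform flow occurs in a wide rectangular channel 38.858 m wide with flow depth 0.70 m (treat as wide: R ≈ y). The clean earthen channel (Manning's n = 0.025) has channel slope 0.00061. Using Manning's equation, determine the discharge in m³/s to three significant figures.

21.2 m³/s

A = b·y = 38.858 × 0.70 = 27.20 m²
Wide channel: R ≈ y = 0.70 m
Q = (1/n)·A·R^(2/3)·S^(1/2) = (1/0.025) × 27.20 × 0.7000^(2/3) × 0.00061^(1/2) = 21.19 m³/s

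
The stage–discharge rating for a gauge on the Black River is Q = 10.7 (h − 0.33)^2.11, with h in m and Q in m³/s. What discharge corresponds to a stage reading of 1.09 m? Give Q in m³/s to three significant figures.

6.00 m³/s

Q = 10.7 × (1.09 − 0.33)^2.11 = 10.7 × 0.76^2.11 = 5.997 m³/s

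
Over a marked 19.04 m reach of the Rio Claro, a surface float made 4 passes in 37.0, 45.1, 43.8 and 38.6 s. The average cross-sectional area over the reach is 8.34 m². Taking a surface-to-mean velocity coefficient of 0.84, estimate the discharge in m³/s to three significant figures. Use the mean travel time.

t̄ = (37.0 + 45.1 + 43.8 + 38.6) / 4 = 41.125 s
v_surface = L / t̄ = 19.04 / 41.125 = 0.4630 m/s
v_mean = 0.84 × 0.4630 = 0.3889 m/s
Q = A × v_mean = 8.34 × 0.3889 = 3.243 m³/s

3.24 m³/s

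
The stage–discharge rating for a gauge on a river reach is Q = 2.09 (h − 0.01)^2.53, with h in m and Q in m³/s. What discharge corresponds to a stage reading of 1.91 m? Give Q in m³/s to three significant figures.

10.6 m³/s

Q = 2.09 × (1.91 − 0.01)^2.53 = 2.09 × 1.9^2.53 = 10.60 m³/s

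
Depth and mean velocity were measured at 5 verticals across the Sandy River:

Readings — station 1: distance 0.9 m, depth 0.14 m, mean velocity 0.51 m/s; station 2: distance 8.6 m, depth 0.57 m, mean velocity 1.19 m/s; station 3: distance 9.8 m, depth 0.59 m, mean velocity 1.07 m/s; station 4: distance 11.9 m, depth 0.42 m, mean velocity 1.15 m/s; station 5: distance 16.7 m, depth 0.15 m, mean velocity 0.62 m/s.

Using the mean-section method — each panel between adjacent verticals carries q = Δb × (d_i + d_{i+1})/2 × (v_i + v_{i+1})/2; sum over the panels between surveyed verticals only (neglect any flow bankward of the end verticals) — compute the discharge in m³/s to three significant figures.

5.50 m³/s

Panel 1-2: Δb = 7.7 m, d̄ = (0.14+0.57)/2 = 0.355, v̄ = (0.51+1.19)/2 = 0.85 → q = 7.7×0.355×0.85 = 2.323 m³/s
Panel 2-3: Δb = 1.2 m, d̄ = (0.57+0.59)/2 = 0.58, v̄ = (1.19+1.07)/2 = 1.13 → q = 1.2×0.58×1.13 = 0.7865 m³/s
Panel 3-4: Δb = 2.1 m, d̄ = (0.59+0.42)/2 = 0.505, v̄ = (1.07+1.15)/2 = 1.11 → q = 2.1×0.505×1.11 = 1.177 m³/s
Panel 4-5: Δb = 4.8 m, d̄ = (0.42+0.15)/2 = 0.285, v̄ = (1.15+0.62)/2 = 0.885 → q = 4.8×0.285×0.885 = 1.211 m³/s
Q = Σ q = 5.498 m³/s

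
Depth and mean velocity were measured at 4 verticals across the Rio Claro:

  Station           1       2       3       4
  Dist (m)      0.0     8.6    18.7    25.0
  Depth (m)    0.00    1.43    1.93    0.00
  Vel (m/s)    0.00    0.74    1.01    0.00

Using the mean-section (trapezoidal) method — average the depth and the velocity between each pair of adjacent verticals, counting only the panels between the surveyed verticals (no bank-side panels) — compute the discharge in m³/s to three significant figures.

Panel 1-2: Δb = 8.6 m, d̄ = (0.00+1.43)/2 = 0.715, v̄ = (0.00+0.74)/2 = 0.37 → q = 8.6×0.715×0.37 = 2.275 m³/s
Panel 2-3: Δb = 10.1 m, d̄ = (1.43+1.93)/2 = 1.68, v̄ = (0.74+1.01)/2 = 0.875 → q = 10.1×1.68×0.875 = 14.85 m³/s
Panel 3-4: Δb = 6.3 m, d̄ = (1.93+0.00)/2 = 0.965, v̄ = (1.01+0.00)/2 = 0.505 → q = 6.3×0.965×0.505 = 3.070 m³/s
Q = Σ q = 20.19 m³/s

20.2 m³/s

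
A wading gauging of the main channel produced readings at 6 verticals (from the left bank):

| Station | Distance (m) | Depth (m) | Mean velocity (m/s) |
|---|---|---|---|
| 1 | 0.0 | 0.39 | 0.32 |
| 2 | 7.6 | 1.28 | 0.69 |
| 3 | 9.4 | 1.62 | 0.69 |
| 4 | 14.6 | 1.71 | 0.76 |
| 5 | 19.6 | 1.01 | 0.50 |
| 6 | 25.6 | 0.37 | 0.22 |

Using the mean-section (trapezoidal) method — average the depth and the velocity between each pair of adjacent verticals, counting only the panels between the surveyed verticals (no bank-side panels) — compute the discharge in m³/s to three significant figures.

Panel 1-2: Δb = 7.6 m, d̄ = (0.39+1.28)/2 = 0.835, v̄ = (0.32+0.69)/2 = 0.505 → q = 7.6×0.835×0.505 = 3.205 m³/s
Panel 2-3: Δb = 1.8 m, d̄ = (1.28+1.62)/2 = 1.45, v̄ = (0.69+0.69)/2 = 0.69 → q = 1.8×1.45×0.69 = 1.801 m³/s
Panel 3-4: Δb = 5.2 m, d̄ = (1.62+1.71)/2 = 1.665, v̄ = (0.69+0.76)/2 = 0.725 → q = 5.2×1.665×0.725 = 6.277 m³/s
Panel 4-5: Δb = 5 m, d̄ = (1.71+1.01)/2 = 1.36, v̄ = (0.76+0.50)/2 = 0.63 → q = 5×1.36×0.63 = 4.284 m³/s
Panel 5-6: Δb = 6 m, d̄ = (1.01+0.37)/2 = 0.69, v̄ = (0.50+0.22)/2 = 0.36 → q = 6×0.69×0.36 = 1.490 m³/s
Q = Σ q = 17.06 m³/s

17.1 m³/s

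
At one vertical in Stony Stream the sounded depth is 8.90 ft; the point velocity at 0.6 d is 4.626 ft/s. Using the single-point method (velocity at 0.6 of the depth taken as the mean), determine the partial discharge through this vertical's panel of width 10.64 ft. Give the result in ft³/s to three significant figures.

v̄ = v₀.₆ = 4.626 ft/s
q = v̄ × d × w = 4.626 × 8.90 × 10.64 = 438.1 ft³/s

438 ft³/s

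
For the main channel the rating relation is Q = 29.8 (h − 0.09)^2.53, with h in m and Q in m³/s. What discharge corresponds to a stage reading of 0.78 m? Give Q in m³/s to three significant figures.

Q = 29.8 × (0.78 − 0.09)^2.53 = 29.8 × 0.69^2.53 = 11.65 m³/s

11.7 m³/s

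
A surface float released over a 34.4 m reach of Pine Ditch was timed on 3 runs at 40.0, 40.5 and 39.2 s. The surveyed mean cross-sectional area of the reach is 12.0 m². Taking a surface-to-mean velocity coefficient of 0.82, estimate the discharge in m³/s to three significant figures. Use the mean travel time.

8.48 m³/s

t̄ = (40.0 + 40.5 + 39.2) / 3 = 39.9 s
v_surface = L / t̄ = 34.4 / 39.9 = 0.8622 m/s
v_mean = 0.82 × 0.8622 = 0.7070 m/s
Q = A × v_mean = 12.0 × 0.7070 = 8.484 m³/s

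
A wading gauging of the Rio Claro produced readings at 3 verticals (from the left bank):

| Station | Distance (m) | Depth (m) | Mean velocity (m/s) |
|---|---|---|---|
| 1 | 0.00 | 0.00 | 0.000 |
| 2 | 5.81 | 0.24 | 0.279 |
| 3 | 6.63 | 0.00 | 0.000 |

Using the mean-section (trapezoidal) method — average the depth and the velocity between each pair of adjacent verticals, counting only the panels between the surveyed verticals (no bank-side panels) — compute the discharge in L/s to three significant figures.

111 L/s

Panel 1-2: Δb = 5.81 m, d̄ = (0.00+0.24)/2 = 0.12, v̄ = (0.000+0.279)/2 = 0.1395 → q = 5.81×0.12×0.1395 = 0.09726 m³/s
Panel 2-3: Δb = 0.82 m, d̄ = (0.24+0.00)/2 = 0.12, v̄ = (0.279+0.000)/2 = 0.1395 → q = 0.82×0.12×0.1395 = 0.01373 m³/s
Q = Σ q = 0.1110 m³/s
= 0.1110 × 1000 = 111.0 L/s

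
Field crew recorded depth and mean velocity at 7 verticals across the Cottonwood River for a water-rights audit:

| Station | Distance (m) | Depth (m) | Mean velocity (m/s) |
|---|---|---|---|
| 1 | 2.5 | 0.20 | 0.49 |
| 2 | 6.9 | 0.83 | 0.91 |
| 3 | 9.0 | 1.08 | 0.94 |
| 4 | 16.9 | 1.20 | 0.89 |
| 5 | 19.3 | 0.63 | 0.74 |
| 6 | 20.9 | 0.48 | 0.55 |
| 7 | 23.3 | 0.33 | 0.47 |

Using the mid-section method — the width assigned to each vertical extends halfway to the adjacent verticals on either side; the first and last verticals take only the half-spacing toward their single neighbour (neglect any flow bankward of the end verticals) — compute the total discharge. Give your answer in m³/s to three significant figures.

w_1 = (6.9 − 2.5)/2 = 2.2 m; q_1 = 0.49 × 0.20 × 2.2 = 0.2156 m³/s
w_2 = (9.0 − 2.5)/2 = 3.25 m; q_2 = 0.91 × 0.83 × 3.25 = 2.455 m³/s
w_3 = (16.9 − 6.9)/2 = 5 m; q_3 = 0.94 × 1.08 × 5 = 5.076 m³/s
w_4 = (19.3 − 9.0)/2 = 5.15 m; q_4 = 0.89 × 1.20 × 5.15 = 5.500 m³/s
w_5 = (20.9 − 16.9)/2 = 2 m; q_5 = 0.74 × 0.63 × 2 = 0.9324 m³/s
w_6 = (23.3 − 19.3)/2 = 2 m; q_6 = 0.55 × 0.48 × 2 = 0.5280 m³/s
w_7 = (23.3 − 20.9)/2 = 1.2 m; q_7 = 0.47 × 0.33 × 1.2 = 0.1861 m³/s
Q = Σ qᵢ = 14.89 m³/s

14.9 m³/s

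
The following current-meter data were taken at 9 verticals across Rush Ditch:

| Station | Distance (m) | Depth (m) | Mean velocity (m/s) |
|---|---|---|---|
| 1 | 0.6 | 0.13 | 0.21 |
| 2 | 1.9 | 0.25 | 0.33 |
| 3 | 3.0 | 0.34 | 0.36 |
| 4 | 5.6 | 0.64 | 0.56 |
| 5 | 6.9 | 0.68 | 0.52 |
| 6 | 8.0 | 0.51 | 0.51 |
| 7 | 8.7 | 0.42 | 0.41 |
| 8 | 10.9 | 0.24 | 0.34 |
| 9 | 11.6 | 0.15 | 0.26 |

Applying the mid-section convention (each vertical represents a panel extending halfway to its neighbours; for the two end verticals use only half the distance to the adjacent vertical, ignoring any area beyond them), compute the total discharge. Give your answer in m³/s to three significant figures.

w_1 = (1.9 − 0.6)/2 = 0.65 m; q_1 = 0.21 × 0.13 × 0.65 = 0.01775 m³/s
w_2 = (3.0 − 0.6)/2 = 1.2 m; q_2 = 0.33 × 0.25 × 1.2 = 0.09900 m³/s
w_3 = (5.6 − 1.9)/2 = 1.85 m; q_3 = 0.36 × 0.34 × 1.85 = 0.2264 m³/s
w_4 = (6.9 − 3.0)/2 = 1.95 m; q_4 = 0.56 × 0.64 × 1.95 = 0.6989 m³/s
w_5 = (8.0 − 5.6)/2 = 1.2 m; q_5 = 0.52 × 0.68 × 1.2 = 0.4243 m³/s
w_6 = (8.7 − 6.9)/2 = 0.9 m; q_6 = 0.51 × 0.51 × 0.9 = 0.2341 m³/s
w_7 = (10.9 − 8.0)/2 = 1.45 m; q_7 = 0.41 × 0.42 × 1.45 = 0.2497 m³/s
w_8 = (11.6 − 8.7)/2 = 1.45 m; q_8 = 0.34 × 0.24 × 1.45 = 0.1183 m³/s
w_9 = (11.6 − 10.9)/2 = 0.35 m; q_9 = 0.26 × 0.15 × 0.35 = 0.01365 m³/s
Q = Σ qᵢ = 2.082 m³/s

2.08 m³/s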